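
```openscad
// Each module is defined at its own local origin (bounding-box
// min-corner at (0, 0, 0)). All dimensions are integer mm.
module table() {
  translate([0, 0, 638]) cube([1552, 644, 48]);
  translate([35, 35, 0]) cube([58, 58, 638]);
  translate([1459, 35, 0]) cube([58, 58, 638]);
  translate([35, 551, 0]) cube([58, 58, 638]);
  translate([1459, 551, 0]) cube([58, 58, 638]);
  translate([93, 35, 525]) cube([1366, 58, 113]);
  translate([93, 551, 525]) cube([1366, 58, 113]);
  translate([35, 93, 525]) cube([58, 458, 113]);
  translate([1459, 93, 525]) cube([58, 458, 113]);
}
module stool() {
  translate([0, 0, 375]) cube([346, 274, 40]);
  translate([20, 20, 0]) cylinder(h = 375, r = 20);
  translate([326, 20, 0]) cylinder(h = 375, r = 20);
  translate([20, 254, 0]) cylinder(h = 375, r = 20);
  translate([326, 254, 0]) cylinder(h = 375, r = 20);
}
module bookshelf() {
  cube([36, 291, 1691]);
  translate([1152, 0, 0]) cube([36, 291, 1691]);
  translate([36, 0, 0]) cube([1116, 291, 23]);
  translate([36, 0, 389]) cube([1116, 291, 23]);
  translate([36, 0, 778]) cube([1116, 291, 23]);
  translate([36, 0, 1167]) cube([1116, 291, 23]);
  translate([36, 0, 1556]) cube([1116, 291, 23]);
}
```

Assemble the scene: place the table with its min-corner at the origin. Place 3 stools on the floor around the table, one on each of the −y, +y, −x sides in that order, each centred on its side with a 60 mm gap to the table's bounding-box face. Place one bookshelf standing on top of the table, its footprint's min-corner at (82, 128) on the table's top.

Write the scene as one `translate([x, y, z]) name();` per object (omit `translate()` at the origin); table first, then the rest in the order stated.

table();
translate([603, -334, 0]) stool();
translate([603, 704, 0]) stool();
translate([-406, 185, 0]) stool();
translate([82, 128, 686]) bookshelf();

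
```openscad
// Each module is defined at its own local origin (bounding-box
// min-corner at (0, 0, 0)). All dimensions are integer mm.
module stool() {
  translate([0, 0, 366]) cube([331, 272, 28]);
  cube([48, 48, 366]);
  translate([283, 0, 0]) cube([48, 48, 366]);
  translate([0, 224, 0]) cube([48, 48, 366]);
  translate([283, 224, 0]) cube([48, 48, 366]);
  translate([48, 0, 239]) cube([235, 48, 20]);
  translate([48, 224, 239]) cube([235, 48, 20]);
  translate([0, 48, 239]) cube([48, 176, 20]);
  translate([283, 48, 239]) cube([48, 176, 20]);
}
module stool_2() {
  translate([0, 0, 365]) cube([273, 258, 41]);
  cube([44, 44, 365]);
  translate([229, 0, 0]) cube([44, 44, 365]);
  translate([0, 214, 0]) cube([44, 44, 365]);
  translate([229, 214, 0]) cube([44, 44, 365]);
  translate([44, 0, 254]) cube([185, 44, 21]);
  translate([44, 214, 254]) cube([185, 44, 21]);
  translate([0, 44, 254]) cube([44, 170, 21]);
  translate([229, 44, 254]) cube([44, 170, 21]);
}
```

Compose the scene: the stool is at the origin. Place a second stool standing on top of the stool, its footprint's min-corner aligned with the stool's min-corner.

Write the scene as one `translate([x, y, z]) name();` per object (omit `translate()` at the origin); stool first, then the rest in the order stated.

stool();
translate([0, 0, 394]) stool_2();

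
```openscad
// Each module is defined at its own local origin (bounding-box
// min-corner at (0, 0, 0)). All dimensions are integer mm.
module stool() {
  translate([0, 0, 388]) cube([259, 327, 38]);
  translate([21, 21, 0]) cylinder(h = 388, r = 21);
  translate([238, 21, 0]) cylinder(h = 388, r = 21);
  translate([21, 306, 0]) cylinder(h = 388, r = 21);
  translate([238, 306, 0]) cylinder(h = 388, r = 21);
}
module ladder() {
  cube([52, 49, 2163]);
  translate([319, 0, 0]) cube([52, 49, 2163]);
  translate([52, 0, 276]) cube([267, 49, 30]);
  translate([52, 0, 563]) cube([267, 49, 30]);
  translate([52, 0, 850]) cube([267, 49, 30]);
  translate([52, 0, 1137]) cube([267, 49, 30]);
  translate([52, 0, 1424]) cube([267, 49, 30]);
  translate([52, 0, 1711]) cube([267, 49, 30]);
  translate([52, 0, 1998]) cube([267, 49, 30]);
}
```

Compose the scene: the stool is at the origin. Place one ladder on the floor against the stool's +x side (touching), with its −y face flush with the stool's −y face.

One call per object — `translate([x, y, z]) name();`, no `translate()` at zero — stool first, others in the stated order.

stool();
translate([259, 0, 0]) ladder();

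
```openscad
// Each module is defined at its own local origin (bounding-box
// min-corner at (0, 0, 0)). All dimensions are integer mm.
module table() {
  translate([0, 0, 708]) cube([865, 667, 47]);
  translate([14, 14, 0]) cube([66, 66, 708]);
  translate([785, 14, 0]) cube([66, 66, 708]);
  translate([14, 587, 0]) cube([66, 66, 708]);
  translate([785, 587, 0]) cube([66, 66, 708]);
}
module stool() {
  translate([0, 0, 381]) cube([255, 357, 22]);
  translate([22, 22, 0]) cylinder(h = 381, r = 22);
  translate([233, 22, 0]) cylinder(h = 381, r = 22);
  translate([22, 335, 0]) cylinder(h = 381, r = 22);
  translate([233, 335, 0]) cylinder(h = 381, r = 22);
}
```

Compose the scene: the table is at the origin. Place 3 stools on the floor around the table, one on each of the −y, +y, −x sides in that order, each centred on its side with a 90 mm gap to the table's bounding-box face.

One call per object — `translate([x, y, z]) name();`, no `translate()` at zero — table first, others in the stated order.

table();
translate([305, -447, 0]) stool();
translate([305, 757, 0]) stool();
translate([-345, 155, 0]) stool();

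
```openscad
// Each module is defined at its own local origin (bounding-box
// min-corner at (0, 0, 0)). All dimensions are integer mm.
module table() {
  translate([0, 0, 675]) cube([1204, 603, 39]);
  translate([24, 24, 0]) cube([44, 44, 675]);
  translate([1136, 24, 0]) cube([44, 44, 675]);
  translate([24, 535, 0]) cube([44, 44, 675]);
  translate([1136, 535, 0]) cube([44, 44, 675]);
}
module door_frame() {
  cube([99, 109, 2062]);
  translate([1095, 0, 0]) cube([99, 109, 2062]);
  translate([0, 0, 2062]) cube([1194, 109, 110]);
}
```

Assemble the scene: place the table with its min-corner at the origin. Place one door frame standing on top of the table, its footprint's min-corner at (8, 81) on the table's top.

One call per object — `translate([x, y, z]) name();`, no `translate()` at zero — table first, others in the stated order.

table();
translate([8, 81, 714]) door_frame();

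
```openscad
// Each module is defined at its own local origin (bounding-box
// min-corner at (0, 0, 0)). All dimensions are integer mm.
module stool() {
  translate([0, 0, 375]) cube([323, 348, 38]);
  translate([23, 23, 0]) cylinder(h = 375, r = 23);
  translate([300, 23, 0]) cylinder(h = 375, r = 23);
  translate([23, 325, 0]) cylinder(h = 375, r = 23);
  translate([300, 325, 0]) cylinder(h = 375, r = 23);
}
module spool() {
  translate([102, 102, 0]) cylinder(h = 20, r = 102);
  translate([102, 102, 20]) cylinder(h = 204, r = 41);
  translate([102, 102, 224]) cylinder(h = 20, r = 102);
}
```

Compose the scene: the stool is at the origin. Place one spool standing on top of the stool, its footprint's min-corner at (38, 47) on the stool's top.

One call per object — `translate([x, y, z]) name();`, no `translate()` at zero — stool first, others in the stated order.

stool();
translate([38, 47, 413]) spool();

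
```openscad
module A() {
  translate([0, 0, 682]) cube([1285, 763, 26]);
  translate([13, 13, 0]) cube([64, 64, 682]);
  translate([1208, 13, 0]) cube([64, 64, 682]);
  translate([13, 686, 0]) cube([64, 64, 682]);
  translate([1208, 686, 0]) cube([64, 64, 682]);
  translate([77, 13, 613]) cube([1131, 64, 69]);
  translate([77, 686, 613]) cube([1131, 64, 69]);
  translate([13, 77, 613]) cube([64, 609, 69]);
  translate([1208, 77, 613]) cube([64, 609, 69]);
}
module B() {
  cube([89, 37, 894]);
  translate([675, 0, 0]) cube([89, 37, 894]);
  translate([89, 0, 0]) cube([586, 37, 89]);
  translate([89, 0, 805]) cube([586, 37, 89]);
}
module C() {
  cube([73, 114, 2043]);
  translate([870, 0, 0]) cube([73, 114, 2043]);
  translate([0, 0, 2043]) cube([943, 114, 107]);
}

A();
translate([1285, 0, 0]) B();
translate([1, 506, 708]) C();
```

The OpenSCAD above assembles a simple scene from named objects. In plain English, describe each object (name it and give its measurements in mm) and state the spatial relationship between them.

A is a table: top 1285 mm (x) × 763 mm (y), 26 mm thick, upper face at z = 708 mm, on four 64×64 mm square legs, each inset 13 mm from the nearest pair of top edges, running from z = 0 to the bottom of the top. Four apron rails, 64 mm thick and 69 mm tall, run between adjacent legs with their top edges flush with the underside of the top and their outer faces flush with the legs' outer faces.

B is a rectangular picture frame lying in the x–z plane (depth along y). The opening is 586 mm wide (x) by 716 mm tall (z), surrounded by a border 89 mm wide on all four sides. The frame is 37 mm deep and is made of two full-height vertical stiles with two horizontal rails fitted between them.

C is a rectangular door frame: two vertical jambs of 73×114 mm section, 2043 mm tall, with a clear opening 797 mm wide between their inner faces. A header 107 mm tall and 114 mm deep lies on top of the jambs and spans the full outside width.

The picture frame is against the table's +x side, with their −y faces flush. The door frame is on top of the table.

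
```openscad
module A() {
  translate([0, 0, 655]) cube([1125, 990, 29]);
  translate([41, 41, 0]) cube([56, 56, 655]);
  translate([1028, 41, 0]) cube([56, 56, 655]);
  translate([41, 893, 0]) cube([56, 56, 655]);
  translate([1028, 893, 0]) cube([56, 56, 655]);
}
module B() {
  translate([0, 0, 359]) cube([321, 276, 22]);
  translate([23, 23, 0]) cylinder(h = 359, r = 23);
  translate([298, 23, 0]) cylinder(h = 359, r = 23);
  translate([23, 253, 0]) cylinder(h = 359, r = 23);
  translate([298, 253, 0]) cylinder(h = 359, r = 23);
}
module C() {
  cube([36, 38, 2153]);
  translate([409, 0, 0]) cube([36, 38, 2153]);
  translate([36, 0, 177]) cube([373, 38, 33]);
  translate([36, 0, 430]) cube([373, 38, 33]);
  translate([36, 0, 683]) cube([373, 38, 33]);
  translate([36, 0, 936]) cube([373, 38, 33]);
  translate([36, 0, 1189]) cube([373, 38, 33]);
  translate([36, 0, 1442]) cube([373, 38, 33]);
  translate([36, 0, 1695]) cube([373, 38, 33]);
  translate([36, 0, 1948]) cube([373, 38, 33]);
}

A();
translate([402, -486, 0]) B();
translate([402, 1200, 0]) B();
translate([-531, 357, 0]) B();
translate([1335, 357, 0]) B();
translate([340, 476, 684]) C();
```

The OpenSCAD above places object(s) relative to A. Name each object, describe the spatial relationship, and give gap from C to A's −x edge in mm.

A is a table. B is a stool. C is a ladder. Four stools sit around the table at the −y, +y, −x, +x sides. The ladder is on top of the table, centred. The gap from the ladder to the table's −x edge is 340 mm.

The ladder's min-x is at 340; the table's min-x is 0; gap = 340 mm.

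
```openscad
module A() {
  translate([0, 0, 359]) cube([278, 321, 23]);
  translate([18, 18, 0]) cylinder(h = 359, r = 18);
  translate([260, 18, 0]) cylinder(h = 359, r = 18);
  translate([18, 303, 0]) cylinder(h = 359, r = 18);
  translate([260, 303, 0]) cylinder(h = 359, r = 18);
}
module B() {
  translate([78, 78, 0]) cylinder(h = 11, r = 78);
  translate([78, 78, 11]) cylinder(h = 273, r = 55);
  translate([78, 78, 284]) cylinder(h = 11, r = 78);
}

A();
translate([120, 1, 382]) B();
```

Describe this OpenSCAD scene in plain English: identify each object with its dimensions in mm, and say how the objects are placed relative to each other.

A is a four-legged stool. The seat is a 278×321×23 mm slab whose top surface is at z = 382 mm; four round legs, each 36 mm in diameter, run from the floor (z = 0) to the underside of the seat, each leg's axis is inset half a diameter from the nearest pair of seat edges (so the leg's bounding box is flush with the corner).

B is a spool: two coaxial disc flanges of radius 78 mm and thickness 11 mm, joined by a core cylinder of radius 55 mm and height 273 mm. The lower flange rests on z = 0 and the three cylinders share a vertical axis.

The spool is on top of the stool.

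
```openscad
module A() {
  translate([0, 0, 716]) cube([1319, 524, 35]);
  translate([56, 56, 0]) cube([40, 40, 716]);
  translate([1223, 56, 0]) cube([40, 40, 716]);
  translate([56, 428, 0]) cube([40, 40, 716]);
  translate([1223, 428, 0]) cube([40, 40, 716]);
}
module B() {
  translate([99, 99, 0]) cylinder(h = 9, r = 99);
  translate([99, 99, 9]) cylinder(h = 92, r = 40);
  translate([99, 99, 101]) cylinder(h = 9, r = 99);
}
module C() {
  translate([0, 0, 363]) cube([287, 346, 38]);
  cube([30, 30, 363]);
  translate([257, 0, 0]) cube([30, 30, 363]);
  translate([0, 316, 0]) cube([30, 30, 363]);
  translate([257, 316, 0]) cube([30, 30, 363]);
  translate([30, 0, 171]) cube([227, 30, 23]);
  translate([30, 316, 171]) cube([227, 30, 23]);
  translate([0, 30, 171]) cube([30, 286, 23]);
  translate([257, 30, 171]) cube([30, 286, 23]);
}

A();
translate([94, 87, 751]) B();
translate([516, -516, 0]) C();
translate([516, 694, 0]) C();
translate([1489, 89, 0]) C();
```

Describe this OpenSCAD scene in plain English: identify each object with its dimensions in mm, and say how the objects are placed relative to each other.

A is a table with a 1319×524 mm rectangular top, 35 mm thick, top surface at z = 751 mm, supported by four 40×40 mm square legs, each inset 56 mm from the nearest pair of top edges, running from the floor.

B is a spool: two coaxial disc flanges of radius 99 mm and thickness 9 mm, joined by a core cylinder of radius 40 mm and height 92 mm. The lower flange rests on z = 0 and the three cylinders share a vertical axis.

C is a four-legged stool. The seat is a 287×346×38 mm slab whose top surface is at z = 401 mm; four square legs, each 30×30 mm in cross-section, run from the floor (z = 0) to the underside of the seat, each flush with a corner of the seat. Four stretchers, 30 mm wide and 23 mm tall, connect adjacent legs with their undersides at z = 171 mm, each running between the inner faces of the legs it joins and aligned with the legs' outer faces on the other axis.

The spool is on top of the table. Three stools sit around the table at the −y, +y, +x sides.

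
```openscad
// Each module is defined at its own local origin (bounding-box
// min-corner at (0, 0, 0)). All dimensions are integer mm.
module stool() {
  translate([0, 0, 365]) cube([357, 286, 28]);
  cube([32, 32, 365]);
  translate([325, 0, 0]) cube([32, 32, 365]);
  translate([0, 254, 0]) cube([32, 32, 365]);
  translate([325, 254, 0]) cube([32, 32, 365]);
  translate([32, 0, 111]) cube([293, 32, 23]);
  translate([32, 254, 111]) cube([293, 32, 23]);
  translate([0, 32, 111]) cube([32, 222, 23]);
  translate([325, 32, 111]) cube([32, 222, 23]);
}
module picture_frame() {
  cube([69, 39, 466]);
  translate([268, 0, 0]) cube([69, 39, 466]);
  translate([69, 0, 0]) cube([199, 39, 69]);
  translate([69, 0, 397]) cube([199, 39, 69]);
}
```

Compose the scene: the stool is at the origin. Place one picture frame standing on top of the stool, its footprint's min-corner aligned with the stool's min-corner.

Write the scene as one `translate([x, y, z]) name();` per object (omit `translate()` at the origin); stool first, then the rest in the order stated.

stool();
translate([0, 0, 393]) picture_frame();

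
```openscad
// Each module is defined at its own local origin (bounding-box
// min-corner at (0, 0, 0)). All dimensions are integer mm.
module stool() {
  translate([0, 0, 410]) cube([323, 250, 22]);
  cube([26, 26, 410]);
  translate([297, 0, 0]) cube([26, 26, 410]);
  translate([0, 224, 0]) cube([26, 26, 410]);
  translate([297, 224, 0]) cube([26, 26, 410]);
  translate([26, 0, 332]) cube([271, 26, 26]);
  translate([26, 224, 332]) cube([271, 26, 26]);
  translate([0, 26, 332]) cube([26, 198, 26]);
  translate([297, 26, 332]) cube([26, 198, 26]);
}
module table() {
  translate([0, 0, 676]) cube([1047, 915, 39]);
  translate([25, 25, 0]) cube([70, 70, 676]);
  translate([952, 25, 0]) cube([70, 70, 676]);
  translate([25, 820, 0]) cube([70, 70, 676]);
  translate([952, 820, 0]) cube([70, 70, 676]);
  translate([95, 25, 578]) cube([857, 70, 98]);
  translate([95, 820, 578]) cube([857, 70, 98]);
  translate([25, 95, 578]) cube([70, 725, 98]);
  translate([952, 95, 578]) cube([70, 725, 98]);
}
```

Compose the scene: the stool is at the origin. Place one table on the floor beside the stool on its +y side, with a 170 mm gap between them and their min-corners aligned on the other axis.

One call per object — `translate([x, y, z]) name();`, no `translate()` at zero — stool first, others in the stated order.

stool();
translate([0, 420, 0]) table();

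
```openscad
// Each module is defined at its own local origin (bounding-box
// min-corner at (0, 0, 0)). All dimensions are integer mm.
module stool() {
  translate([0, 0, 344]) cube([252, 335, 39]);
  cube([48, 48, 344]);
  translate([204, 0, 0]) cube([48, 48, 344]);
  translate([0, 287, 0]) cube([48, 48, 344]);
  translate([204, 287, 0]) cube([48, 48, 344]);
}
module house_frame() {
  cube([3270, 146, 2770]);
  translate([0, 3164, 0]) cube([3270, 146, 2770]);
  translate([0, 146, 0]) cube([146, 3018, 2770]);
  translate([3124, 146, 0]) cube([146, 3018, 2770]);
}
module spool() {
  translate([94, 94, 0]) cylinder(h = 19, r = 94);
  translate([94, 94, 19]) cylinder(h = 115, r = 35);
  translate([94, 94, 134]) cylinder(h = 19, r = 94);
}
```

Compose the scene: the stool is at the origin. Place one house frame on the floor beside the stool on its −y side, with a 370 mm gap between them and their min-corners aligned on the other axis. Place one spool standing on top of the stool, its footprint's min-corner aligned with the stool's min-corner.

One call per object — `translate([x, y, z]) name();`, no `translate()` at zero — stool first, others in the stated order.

stool();
translate([0, -3680, 0]) house_frame();
translate([0, 0, 383]) spool();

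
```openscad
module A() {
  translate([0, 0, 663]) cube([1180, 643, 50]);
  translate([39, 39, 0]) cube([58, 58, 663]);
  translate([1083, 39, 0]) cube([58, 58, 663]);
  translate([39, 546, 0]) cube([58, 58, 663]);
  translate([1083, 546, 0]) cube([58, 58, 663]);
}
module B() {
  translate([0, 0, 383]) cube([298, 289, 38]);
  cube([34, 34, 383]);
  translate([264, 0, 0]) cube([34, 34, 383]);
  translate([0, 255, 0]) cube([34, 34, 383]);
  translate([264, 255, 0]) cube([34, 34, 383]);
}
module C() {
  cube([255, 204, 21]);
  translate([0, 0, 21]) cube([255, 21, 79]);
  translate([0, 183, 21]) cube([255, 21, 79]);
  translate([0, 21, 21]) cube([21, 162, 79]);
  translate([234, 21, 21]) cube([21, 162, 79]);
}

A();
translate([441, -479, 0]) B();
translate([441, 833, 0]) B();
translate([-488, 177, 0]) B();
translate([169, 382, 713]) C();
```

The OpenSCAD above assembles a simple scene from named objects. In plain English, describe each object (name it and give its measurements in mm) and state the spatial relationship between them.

A is a rectangular dining table. The top is 1180×643×50 mm with its upper surface at z = 713 mm. It stands on four 58×58 mm square legs, each inset 39 mm from the nearest pair of top edges, running from the floor to the underside of the top.

B is a four-legged stool. The seat is a 298×289×38 mm slab whose top surface is at z = 421 mm; four square legs, each 34×34 mm in cross-section, run from the floor (z = 0) to the underside of the seat, each flush with a corner of the seat.

C is an open-topped rectangular box: outside dimensions 255×204×100 mm, with a uniform wall and base thickness of 21 mm. The base is a full 255×204 slab on the floor; four walls sit on top of the base. The front and back walls (the −y and +y sides) span the full width; the two side walls fit between them.

Three stools sit around the table at the −y, +y, −x sides. The open box is on top of the table.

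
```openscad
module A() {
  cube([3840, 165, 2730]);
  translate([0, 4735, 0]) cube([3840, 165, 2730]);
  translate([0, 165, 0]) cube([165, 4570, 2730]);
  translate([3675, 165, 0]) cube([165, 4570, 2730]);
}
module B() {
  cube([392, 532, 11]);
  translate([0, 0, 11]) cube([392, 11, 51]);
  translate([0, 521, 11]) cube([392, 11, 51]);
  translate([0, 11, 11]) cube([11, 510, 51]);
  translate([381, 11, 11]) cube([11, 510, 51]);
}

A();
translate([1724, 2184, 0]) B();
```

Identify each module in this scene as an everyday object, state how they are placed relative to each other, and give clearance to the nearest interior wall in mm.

Clearances: x = 1559, y = 2019; minimum 1559 mm.

A is a house frame. B is an open box. The open box sits inside the house frame, centred. The clearance to the nearest interior wall is 1559 mm.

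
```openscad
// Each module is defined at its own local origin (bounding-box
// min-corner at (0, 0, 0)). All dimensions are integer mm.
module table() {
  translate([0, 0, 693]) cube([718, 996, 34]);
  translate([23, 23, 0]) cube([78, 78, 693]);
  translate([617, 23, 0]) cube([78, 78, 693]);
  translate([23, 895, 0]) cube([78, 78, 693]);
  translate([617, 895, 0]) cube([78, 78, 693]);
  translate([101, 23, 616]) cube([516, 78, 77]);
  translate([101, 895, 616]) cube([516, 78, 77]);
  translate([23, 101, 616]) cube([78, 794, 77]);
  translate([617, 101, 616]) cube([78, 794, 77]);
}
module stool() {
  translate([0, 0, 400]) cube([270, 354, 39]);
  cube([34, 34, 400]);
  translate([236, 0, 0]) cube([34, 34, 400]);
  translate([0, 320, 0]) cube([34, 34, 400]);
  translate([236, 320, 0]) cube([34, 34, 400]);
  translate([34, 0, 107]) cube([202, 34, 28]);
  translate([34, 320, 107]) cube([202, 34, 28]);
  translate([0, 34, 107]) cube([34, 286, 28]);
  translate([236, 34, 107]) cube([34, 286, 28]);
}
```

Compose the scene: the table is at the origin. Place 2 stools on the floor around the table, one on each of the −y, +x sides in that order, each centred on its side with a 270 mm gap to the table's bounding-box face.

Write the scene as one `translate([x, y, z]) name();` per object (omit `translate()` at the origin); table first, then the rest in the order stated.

table();
translate([224, -624, 0]) stool();
translate([988, 321, 0]) stool();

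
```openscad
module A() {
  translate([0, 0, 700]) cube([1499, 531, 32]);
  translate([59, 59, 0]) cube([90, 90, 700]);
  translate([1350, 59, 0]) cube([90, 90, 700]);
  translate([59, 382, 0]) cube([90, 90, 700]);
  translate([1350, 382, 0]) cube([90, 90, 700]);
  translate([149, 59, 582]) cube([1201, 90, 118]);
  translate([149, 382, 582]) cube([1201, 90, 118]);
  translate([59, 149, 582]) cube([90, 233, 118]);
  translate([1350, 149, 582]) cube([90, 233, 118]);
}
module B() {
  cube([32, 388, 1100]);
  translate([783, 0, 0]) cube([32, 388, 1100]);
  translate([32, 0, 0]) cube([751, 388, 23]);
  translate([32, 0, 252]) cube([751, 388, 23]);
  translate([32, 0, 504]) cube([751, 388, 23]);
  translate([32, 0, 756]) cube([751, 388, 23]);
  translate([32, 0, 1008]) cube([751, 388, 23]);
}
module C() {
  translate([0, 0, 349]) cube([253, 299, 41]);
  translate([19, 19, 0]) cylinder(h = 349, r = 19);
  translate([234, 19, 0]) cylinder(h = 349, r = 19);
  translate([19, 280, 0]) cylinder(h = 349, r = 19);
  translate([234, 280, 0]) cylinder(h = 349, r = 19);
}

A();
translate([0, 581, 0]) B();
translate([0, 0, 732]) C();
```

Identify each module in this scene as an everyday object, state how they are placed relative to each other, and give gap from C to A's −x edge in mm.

The stool's min-x is at 0; the table's min-x is 0; gap = 0 mm.

A is a table. B is a bookshelf. C is a stool. The bookshelf is on the floor beside the table on its +y side. The stool is on top of the table. The gap from the stool to the table's −x edge is 0 mm.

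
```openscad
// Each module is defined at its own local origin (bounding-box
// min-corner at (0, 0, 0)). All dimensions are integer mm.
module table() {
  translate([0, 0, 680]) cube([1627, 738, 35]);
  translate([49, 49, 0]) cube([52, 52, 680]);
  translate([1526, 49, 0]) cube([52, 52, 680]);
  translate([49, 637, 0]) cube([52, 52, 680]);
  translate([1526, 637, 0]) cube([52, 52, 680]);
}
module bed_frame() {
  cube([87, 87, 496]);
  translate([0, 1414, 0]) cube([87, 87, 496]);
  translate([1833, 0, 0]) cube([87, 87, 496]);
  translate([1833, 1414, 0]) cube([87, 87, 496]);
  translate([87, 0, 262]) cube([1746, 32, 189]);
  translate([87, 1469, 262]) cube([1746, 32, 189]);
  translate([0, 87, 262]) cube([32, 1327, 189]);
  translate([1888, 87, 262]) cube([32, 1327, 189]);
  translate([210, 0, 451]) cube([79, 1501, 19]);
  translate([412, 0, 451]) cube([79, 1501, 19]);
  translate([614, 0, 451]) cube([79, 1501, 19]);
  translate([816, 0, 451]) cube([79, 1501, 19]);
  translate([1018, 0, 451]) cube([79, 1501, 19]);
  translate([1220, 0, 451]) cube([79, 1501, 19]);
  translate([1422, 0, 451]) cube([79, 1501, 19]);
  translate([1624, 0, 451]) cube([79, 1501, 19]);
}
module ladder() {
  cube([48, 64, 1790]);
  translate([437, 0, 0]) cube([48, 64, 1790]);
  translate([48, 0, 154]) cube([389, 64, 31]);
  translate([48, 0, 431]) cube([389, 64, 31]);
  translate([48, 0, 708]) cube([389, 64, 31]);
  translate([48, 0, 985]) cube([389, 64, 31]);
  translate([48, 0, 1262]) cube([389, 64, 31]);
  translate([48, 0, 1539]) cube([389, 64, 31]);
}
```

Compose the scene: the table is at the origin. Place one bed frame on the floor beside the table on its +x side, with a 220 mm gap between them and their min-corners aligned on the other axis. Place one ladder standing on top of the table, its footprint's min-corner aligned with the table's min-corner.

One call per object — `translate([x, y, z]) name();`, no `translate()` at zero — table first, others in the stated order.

table();
translate([1847, 0, 0]) bed_frame();
translate([0, 0, 715]) ladder();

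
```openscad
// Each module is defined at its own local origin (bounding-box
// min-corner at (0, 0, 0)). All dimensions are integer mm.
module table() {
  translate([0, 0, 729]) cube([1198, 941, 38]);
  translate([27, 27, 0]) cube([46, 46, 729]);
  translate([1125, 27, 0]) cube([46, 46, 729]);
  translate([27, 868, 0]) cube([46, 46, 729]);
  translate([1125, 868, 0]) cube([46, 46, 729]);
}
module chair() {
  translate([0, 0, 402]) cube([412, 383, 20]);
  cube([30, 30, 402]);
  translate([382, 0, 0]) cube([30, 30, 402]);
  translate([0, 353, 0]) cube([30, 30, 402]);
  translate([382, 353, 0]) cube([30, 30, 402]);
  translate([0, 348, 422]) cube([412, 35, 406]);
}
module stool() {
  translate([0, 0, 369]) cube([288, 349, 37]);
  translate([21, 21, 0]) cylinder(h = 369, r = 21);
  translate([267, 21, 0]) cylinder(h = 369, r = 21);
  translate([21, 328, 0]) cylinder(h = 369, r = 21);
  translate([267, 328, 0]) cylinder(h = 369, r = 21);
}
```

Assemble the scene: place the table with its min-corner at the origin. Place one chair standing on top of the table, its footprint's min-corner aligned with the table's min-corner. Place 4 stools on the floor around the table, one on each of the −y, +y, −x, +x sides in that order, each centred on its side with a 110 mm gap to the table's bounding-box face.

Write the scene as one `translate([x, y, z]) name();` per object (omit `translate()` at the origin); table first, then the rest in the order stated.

table();
translate([0, 0, 767]) chair();
translate([455, -459, 0]) stool();
translate([455, 1051, 0]) stool();
translate([-398, 296, 0]) stool();
translate([1308, 296, 0]) stool();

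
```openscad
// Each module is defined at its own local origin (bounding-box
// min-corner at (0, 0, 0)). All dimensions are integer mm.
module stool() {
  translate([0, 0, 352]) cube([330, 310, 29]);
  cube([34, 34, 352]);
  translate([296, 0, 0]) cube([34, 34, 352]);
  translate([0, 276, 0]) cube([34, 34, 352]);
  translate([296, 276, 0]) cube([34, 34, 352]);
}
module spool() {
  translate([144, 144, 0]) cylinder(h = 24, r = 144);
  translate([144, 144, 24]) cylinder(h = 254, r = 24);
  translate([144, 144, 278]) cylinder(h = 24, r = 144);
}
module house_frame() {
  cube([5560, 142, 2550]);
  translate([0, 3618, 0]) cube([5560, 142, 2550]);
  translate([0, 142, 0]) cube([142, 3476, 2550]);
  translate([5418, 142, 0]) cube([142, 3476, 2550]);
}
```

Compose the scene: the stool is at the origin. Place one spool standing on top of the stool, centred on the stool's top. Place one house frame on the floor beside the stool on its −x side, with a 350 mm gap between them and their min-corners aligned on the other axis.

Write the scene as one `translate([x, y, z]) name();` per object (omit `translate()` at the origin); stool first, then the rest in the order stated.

stool();
translate([21, 11, 381]) spool();
translate([-5910, 0, 0]) house_frame();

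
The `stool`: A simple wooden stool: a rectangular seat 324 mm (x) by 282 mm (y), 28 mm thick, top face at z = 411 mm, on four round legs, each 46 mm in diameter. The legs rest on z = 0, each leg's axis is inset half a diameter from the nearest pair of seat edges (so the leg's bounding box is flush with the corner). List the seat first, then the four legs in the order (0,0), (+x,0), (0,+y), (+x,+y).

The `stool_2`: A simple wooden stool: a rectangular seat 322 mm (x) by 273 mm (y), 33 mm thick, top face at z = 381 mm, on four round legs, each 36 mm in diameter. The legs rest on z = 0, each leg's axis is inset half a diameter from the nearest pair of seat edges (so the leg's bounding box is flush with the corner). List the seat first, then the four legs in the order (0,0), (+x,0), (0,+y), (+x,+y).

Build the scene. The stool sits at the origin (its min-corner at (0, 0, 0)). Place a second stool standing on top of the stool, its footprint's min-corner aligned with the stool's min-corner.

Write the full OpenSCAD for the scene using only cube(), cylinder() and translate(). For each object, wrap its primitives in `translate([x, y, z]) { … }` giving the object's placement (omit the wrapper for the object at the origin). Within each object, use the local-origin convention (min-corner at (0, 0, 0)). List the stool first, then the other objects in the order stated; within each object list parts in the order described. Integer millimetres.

translate([0, 0, 383]) cube([324, 282, 28]);
translate([23, 23, 0]) cylinder(h = 383, r = 23);
translate([301, 23, 0]) cylinder(h = 383, r = 23);
translate([23, 259, 0]) cylinder(h = 383, r = 23);
translate([301, 259, 0]) cylinder(h = 383, r = 23);
translate([0, 0, 411]) {
  translate([0, 0, 348]) cube([322, 273, 33]);
  translate([18, 18, 0]) cylinder(h = 348, r = 18);
  translate([304, 18, 0]) cylinder(h = 348, r = 18);
  translate([18, 255, 0]) cylinder(h = 348, r = 18);
  translate([304, 255, 0]) cylinder(h = 348, r = 18);
}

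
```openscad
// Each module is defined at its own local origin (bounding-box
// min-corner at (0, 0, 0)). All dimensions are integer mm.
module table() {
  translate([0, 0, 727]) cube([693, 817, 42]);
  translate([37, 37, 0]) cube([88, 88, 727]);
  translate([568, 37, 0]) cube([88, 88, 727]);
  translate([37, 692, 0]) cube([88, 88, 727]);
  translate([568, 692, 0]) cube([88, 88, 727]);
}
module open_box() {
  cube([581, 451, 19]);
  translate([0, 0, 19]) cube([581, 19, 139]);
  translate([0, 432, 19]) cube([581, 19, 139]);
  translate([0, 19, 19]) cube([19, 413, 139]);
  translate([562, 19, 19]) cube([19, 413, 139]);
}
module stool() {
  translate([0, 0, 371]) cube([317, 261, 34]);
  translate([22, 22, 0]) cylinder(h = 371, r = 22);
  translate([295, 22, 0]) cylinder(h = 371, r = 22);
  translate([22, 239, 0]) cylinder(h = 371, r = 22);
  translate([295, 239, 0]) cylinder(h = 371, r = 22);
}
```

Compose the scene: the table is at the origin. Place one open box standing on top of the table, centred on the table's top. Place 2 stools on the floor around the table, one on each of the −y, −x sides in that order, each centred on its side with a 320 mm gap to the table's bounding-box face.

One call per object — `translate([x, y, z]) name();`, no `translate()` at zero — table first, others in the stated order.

table();
translate([56, 183, 769]) open_box();
translate([188, -581, 0]) stool();
translate([-637, 278, 0]) stool();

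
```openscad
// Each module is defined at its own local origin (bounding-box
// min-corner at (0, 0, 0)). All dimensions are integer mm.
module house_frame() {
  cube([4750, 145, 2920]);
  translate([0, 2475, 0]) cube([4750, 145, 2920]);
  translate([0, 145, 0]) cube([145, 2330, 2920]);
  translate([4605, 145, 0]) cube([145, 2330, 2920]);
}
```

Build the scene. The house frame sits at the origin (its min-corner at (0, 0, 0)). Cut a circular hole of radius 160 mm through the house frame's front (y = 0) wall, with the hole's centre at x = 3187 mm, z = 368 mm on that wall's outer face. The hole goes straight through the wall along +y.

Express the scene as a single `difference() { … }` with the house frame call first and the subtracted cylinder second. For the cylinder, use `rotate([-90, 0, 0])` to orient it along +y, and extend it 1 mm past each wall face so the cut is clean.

difference() {
  house_frame();
  translate([3187, -1, 368]) rotate([-90, 0, 0]) cylinder(h = 147, r = 160);
}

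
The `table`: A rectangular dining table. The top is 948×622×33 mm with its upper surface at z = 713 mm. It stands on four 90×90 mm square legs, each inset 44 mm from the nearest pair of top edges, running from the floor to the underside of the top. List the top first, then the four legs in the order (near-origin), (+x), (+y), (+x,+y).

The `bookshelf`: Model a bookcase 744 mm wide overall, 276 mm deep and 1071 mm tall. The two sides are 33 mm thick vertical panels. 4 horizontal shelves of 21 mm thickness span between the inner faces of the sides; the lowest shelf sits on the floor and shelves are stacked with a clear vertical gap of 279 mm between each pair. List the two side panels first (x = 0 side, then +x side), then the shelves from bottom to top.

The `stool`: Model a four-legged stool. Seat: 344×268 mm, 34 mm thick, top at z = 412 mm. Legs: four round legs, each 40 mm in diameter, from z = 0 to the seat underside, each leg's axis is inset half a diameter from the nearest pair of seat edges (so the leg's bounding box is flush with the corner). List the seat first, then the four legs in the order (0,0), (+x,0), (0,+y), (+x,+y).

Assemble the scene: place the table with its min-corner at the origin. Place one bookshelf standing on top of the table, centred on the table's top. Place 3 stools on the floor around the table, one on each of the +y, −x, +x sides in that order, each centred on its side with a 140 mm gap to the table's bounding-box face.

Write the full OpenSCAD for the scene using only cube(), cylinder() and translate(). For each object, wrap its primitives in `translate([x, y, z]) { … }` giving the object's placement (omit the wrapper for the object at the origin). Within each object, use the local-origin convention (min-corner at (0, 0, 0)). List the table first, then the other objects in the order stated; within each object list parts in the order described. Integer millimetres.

translate([0, 0, 680]) cube([948, 622, 33]);
translate([44, 44, 0]) cube([90, 90, 680]);
translate([814, 44, 0]) cube([90, 90, 680]);
translate([44, 488, 0]) cube([90, 90, 680]);
translate([814, 488, 0]) cube([90, 90, 680]);
translate([102, 173, 713]) {
  cube([33, 276, 1071]);
  translate([711, 0, 0]) cube([33, 276, 1071]);
  translate([33, 0, 0]) cube([678, 276, 21]);
  translate([33, 0, 300]) cube([678, 276, 21]);
  translate([33, 0, 600]) cube([678, 276, 21]);
  translate([33, 0, 900]) cube([678, 276, 21]);
}
translate([302, 762, 0]) {
  translate([0, 0, 378]) cube([344, 268, 34]);
  translate([20, 20, 0]) cylinder(h = 378, r = 20);
  translate([324, 20, 0]) cylinder(h = 378, r = 20);
  translate([20, 248, 0]) cylinder(h = 378, r = 20);
  translate([324, 248, 0]) cylinder(h = 378, r = 20);
}
translate([-484, 177, 0]) {
  translate([0, 0, 378]) cube([344, 268, 34]);
  translate([20, 20, 0]) cylinder(h = 378, r = 20);
  translate([324, 20, 0]) cylinder(h = 378, r = 20);
  translate([20, 248, 0]) cylinder(h = 378, r = 20);
  translate([324, 248, 0]) cylinder(h = 378, r = 20);
}
translate([1088, 177, 0]) {
  translate([0, 0, 378]) cube([344, 268, 34]);
  translate([20, 20, 0]) cylinder(h = 378, r = 20);
  translate([324, 20, 0]) cylinder(h = 378, r = 20);
  translate([20, 248, 0]) cylinder(h = 378, r = 20);
  translate([324, 248, 0]) cylinder(h = 378, r = 20);
}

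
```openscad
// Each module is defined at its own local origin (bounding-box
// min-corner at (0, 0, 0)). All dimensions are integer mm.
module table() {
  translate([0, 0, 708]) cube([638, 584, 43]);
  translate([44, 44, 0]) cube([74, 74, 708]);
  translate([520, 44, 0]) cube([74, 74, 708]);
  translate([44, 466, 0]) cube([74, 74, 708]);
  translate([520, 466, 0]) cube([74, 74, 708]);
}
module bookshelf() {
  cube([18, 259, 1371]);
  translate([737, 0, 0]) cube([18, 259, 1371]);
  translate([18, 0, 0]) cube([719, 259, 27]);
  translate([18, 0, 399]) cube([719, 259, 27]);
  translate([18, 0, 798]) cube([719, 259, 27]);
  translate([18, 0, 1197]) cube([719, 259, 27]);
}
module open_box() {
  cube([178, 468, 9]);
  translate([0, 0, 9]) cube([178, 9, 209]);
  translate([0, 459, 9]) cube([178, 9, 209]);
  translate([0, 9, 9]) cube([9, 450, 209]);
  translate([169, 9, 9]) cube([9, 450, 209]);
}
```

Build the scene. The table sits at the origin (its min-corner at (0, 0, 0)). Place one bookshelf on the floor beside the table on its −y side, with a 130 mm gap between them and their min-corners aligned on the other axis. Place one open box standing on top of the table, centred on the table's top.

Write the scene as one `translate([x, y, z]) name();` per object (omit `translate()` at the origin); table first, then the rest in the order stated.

table();
translate([0, -389, 0]) bookshelf();
translate([230, 58, 751]) open_box();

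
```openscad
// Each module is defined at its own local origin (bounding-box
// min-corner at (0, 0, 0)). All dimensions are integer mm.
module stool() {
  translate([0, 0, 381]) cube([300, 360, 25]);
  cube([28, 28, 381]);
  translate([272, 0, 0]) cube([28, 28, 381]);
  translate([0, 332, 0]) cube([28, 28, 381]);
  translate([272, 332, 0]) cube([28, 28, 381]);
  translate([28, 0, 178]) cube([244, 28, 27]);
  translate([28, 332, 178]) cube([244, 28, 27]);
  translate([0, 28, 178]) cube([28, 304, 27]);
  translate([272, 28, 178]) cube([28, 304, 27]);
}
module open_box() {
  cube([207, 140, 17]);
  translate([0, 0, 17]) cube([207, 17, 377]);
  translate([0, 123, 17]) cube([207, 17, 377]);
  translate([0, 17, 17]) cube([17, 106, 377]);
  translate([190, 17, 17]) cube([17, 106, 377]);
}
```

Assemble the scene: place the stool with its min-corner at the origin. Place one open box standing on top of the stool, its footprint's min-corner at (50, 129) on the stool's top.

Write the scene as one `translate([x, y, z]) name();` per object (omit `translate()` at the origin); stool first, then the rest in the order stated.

stool();
translate([50, 129, 406]) open_box();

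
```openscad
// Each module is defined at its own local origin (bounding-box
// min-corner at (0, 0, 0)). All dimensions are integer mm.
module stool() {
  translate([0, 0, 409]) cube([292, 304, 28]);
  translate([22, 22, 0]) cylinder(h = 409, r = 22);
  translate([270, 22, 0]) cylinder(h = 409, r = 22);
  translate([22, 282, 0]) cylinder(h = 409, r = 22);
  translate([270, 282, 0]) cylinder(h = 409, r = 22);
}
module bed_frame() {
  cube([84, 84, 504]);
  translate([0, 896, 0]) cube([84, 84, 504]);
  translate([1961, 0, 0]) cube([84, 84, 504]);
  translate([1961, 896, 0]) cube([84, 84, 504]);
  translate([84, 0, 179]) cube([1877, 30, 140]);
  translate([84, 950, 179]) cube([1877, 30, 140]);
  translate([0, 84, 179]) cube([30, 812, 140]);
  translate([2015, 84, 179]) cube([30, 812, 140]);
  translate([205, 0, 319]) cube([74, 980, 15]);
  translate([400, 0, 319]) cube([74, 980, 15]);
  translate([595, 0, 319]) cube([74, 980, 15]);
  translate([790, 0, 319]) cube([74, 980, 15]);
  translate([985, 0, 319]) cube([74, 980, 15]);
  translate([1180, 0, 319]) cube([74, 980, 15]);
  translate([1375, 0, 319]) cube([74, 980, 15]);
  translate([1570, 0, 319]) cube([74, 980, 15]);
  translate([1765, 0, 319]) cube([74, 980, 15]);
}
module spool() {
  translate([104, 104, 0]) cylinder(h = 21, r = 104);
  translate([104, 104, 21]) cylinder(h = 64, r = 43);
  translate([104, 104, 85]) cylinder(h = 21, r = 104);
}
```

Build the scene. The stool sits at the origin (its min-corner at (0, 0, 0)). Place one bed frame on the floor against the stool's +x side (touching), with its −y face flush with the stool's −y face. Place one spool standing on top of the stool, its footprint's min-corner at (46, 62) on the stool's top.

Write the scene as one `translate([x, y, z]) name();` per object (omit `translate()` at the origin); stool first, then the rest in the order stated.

stool();
translate([292, 0, 0]) bed_frame();
translate([46, 62, 437]) spool();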